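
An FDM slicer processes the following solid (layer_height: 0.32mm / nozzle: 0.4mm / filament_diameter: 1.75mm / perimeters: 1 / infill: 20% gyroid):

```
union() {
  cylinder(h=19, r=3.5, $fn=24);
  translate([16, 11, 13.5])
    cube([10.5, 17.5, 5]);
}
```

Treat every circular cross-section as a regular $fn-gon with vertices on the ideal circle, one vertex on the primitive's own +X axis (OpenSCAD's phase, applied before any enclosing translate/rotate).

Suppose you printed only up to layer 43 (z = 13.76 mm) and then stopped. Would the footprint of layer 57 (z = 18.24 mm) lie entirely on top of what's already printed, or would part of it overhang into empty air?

entirely on top

Compare the two slices. At z = 13.76: the r=3.5 cylinder contributes a regular 24-gon of circumradius 3.5 (area = (24/2)·3.500²·sin(360°/24) = 38.05 mm²); the cube at (16, 11) is present — its section is the full 10.5×17.5 rectangle (area 183.75 mm²); Merging all regions: the 2 present regions are separate (no shared area or edge), so areas and boundary lengths simply add and each stays a separate island — area = 221.80 mm². At z = 18.24: the r=3.5 cylinder contributes a regular 24-gon of circumradius 3.5 (area = (24/2)·3.500²·sin(360°/24) = 38.05 mm²); the cube at (16, 11) is present — its section is the full 10.5×17.5 rectangle (area 183.75 mm²); Merging all regions: the 2 present regions are separate (no shared area or edge), so areas and boundary lengths simply add and each stays a separate island — area = 221.80 mm². Checking containment: the cross-section at z = 18.24 is a subset of the cross-section at z = 13.76.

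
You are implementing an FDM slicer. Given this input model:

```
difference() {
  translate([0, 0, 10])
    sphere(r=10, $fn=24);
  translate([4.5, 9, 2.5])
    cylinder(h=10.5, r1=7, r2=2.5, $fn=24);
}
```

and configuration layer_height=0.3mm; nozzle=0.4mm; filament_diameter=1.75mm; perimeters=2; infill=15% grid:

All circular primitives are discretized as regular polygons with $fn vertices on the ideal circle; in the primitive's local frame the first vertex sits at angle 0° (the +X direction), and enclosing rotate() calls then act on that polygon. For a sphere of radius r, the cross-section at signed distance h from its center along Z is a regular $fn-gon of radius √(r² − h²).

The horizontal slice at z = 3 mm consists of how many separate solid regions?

At z = 3 mm: the r=10 sphere contributes a regular 24-gon of circumradius √(10²−7²) = 7.141; the cone at (4.5, 9) contributes a regular 24-gon of circumradius 6.786 (interpolated between r1=7 and r2=2.5 at t=0.048); Subtracting the remaining from the first: starting from the r=10 sphere, the cone at (4.5, 9) partially overlaps it — only the 24.74 mm² overlap (of its 143.01 mm²) is removed, clipping the outline — 1 connected region. The result has 1 disconnected region.

1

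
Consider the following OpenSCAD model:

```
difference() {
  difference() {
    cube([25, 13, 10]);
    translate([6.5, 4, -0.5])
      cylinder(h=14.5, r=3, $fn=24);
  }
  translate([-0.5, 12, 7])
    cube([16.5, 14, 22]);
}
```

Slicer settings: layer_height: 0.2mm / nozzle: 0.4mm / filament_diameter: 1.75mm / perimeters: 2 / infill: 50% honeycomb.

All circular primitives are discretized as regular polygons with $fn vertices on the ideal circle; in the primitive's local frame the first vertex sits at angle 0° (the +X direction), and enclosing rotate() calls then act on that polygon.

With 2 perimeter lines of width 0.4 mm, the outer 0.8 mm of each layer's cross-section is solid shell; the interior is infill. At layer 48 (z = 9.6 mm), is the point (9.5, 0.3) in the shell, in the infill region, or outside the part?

shell

At z = 9.6 mm: the 25×13 cube contributes its full rectangle; the cylinder at (6.5, 4): section is a regular 24-gon, circumradius r=3; Subtracting the remaining from the first: starting from the 25×13 cube, the r=3 cylinder at (6.5, 4) lies wholly inside it (removes its full 27.95 mm² and its 18.80 mm outline becomes a hole wall) — 1 connected region with 1 hole; the cube at (-0.5, 12) (footprint 16.5×14) is included at this height; Taking the first minus the rest: starting from the result so far, the 16.5×14 cube at (-0.5, 12) partially overlaps it — only the 16.00 mm² overlap (of its 231.00 mm²) is removed, clipping the outline — 1 connected region with 1 hole. Overall, the cross-section is one region with 1 hole. The nearest boundary edge runs (25.00, 0.00)→(0.00, 0.00); distance from the point to it = 0.30 mm. The point is inside the cross-section, 0.30 mm from the nearest boundary — within the 0.8 mm shell band (2 × 0.4).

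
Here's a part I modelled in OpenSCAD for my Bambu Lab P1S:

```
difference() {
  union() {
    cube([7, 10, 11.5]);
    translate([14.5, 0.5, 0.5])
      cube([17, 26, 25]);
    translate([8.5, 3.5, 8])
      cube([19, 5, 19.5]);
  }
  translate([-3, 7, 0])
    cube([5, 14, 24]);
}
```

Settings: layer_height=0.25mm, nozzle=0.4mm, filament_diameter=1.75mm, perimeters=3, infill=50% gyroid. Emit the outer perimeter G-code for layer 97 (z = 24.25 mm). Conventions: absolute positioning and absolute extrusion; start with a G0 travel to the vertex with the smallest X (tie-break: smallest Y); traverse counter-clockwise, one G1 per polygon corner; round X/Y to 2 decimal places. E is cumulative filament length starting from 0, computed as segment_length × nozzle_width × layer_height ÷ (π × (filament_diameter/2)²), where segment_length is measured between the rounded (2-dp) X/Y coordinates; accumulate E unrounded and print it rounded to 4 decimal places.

G0 X8.50 Y3.50 Z24.25
G1 X14.50 Y3.50 E0.2495
G1 X14.50 Y0.50 E0.3742
G1 X31.50 Y0.50 E1.0810
G1 X31.50 Y26.50 E2.1619
G1 X14.50 Y26.50 E2.8687
G1 X14.50 Y8.50 E3.6170
G1 X8.50 Y8.50 E3.8665
G1 X8.50 Y3.50 E4.0744

At z = 24.25 mm: the cube is absent (z outside [0, 11.5]); the cube at (14.5, 0.5) (footprint 17×26) is included at this height; the 19×5 cube at (8.5, 3.5) contributes its full rectangle; Taking the union: the regions partially overlap (shared area 65.00 mm²), so overlapping operands fuse into one piece — 1 connected region; the cube at (-3, 7) does not reach this height (z outside [0, 24]); After the difference (first − rest): none of the subtracted shapes is present at this height, so the result so far is unchanged — 1 connected region. The outline is a single polygon with 8 vertices. Extrusion per mm of travel: 0.4 × 0.25 / (π × 0.875²) = 0.041575. Accumulating E over each segment gives final E = 4.0744.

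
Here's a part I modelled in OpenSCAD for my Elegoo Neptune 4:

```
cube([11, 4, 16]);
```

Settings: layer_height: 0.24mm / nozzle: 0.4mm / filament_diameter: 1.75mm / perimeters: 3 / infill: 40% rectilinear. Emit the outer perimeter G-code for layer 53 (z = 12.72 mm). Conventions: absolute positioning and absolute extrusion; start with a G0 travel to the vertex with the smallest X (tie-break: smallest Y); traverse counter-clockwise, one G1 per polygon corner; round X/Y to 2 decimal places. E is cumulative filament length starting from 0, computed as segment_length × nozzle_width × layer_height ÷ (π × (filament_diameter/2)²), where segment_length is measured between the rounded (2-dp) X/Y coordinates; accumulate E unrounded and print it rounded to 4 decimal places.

G0 X0.00 Y0.00 Z12.72
G1 X11.00 Y0.00 E0.4390
G1 X11.00 Y4.00 E0.5987
G1 X0.00 Y4.00 E1.0377
G1 X0.00 Y0.00 E1.1974

At z = 12.72 mm: the cube is present — its section is the full 11×4 rectangle. The outline is a single polygon with 4 vertices. Extrusion per mm of travel: 0.4 × 0.24 / (π × 0.875²) = 0.039912. Accumulating E over each segment gives final E = 1.1974.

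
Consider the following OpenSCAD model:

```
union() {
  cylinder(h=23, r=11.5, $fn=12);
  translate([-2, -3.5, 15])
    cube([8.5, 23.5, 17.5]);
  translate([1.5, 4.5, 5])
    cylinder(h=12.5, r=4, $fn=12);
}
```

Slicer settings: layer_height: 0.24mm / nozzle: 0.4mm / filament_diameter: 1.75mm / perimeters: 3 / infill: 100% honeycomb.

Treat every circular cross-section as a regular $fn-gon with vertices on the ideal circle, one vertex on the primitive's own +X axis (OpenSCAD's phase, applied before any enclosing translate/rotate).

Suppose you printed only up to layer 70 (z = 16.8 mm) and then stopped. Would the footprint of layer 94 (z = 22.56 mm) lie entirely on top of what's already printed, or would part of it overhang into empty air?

entirely on top

Compare the two slices. At z = 16.8: the cylinder: section is a regular 12-gon, circumradius r=11.5 (area = (12/2)·11.500²·sin(360°/12) = 396.75 mm²); the cube at (-2, -3.5) (footprint 8.5×23.5) is included at this height (area 199.75 mm²); the r=4 cylinder at (1.5, 4.5) gives a regular 12-gon of circumradius 4 (constant along its height) (area = (12/2)·4.000²·sin(360°/12) = 48.00 mm²); Taking the union: the regions partially overlap — summed areas 644.50 mm² minus the doubly-counted overlap 169.10 mm² gives 475.40 mm² — area = 475.40 mm². At z = 22.56: the r=11.5 cylinder contributes a regular 12-gon of circumradius 11.5 (area = (12/2)·11.500²·sin(360°/12) = 396.75 mm²); the 8.5×23.5 cube at (-2, -3.5) contributes its full rectangle (area 199.75 mm²); the cylinder at (1.5, 4.5) is absent (z outside [5, 17.5]); Combining (union): the regions partially overlap — summed areas 596.50 mm² minus the doubly-counted overlap 121.10 mm² gives 475.40 mm² — area = 475.40 mm². Checking containment: the cross-section at z = 22.56 is a subset of the cross-section at z = 16.8.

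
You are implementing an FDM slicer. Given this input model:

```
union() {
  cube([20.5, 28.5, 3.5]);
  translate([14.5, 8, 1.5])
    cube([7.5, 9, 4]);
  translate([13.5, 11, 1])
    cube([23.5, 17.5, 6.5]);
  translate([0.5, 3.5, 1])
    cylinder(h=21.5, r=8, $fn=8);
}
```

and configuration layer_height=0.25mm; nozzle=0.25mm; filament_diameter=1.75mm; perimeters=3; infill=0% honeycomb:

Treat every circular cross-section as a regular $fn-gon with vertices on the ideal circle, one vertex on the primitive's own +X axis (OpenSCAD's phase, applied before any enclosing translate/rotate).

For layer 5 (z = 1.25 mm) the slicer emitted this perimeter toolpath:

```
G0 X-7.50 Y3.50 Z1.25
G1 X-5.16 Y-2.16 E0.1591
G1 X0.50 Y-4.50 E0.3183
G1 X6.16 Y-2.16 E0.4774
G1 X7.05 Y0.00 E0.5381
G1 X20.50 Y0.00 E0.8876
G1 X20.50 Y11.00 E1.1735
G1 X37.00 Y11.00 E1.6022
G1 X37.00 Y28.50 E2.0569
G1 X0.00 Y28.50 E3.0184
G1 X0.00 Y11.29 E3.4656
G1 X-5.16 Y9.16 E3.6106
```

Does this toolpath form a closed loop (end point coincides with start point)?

no

Start point (G0): (-7.50, 3.50). End point (last G1): the path does not return to the start — open.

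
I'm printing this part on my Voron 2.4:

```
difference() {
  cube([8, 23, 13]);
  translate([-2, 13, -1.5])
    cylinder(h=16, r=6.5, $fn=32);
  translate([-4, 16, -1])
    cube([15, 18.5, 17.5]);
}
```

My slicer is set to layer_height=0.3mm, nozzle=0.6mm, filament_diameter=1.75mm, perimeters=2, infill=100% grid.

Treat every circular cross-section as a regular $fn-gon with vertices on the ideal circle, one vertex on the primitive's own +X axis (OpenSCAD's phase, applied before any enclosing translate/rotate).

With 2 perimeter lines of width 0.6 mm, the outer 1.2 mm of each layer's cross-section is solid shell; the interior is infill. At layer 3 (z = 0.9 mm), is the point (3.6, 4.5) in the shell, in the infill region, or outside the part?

At z = 0.9 mm: the cube (footprint 8×23) is included at this height; the r=6.5 cylinder at (-2, 13) gives a regular 32-gon of circumradius 6.5 (constant along its height); the cube at (-4, 16) (footprint 15×18.5) is included at this height; Taking the first minus the rest: starting from the 8×23 cube, the r=6.5 cylinder at (-2, 13) partially overlaps it — only the 40.44 mm² overlap (of its 131.88 mm²) is removed, clipping the outline; the 15×18.5 cube at (-4, 16) partially overlaps it — only the 48.50 mm² overlap (of its 277.50 mm²) is removed, clipping the outline — 1 connected region. Overall, the cross-section is a single solid region. The nearest boundary edge runs (0.00, 0.00)→(0.00, 6.85); distance from the point to it = 3.60 mm. The point is inside the cross-section and 3.60 mm from the nearest boundary — more than the 1.2 mm shell width (2 × 0.6), so it's in the infill interior.

infill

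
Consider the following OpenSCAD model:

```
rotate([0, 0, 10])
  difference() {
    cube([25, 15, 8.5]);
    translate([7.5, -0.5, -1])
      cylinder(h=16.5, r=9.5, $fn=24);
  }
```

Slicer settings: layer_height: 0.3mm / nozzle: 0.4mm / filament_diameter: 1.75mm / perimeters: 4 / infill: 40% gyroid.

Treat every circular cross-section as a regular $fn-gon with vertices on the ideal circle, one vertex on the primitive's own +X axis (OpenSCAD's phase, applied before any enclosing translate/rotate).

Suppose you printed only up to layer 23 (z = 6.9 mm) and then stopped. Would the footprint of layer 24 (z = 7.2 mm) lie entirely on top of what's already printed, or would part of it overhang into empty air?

entirely on top

Compare the two slices. At z = 6.9: the cube (footprint 25×15) is included at this height (area 375.00 mm²); the r=9.5 cylinder at (7.5, -0.5) gives a regular 24-gon of circumradius 9.5 (constant along its height) (area = (24/2)·9.500²·sin(360°/24) = 280.30 mm²); After the difference (first − rest): starting from the 25×15 cube (375.00 mm²), the r=9.5 cylinder at (7.5, -0.5) partially overlaps it — only the 124.05 mm² overlap (of its 280.30 mm²) is removed, clipping the outline — area = 250.95 mm²; (whole slice rotated 10° about Z — lengths, areas and connectivity unchanged). At z = 7.2: the cube (footprint 25×15) is included at this height (area 375.00 mm²); the r=9.5 cylinder at (7.5, -0.5) gives a regular 24-gon of circumradius 9.5 (constant along its height) (area = (24/2)·9.500²·sin(360°/24) = 280.30 mm²); Taking the first minus the rest: starting from the 25×15 cube (375.00 mm²), the r=9.5 cylinder at (7.5, -0.5) partially overlaps it — only the 124.05 mm² overlap (of its 280.30 mm²) is removed, clipping the outline — area = 250.95 mm²; (rotated 10° about Z; rotation is an isometry so areas/perimeters/island counts are preserved). Checking containment: the cross-section at z = 7.2 is a subset of the cross-section at z = 6.9.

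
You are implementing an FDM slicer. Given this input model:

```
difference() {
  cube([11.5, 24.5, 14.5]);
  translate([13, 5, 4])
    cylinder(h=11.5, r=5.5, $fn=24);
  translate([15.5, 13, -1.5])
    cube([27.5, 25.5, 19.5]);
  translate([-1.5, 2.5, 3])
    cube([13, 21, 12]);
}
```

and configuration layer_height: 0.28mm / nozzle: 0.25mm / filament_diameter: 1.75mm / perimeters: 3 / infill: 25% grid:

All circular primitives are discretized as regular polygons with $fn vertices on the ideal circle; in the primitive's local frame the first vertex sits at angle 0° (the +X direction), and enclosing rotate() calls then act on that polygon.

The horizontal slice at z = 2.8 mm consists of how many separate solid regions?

At z = 2.8 mm: the 11.5×24.5 cube contributes its full rectangle; the cylinder at (13, 5) is not intersected at this z (z outside [4, 15.5]); the cube at (15.5, 13) is present — its section is the full 27.5×25.5 rectangle; the cube at (-1.5, 2.5) is not intersected at this z (z outside [3, 15]); Subtracting the remaining from the first: starting from the 11.5×24.5 cube, the 27.5×25.5 cube at (15.5, 13) misses the remaining region (no effect) — 1 connected region. The result has 1 disconnected region.

1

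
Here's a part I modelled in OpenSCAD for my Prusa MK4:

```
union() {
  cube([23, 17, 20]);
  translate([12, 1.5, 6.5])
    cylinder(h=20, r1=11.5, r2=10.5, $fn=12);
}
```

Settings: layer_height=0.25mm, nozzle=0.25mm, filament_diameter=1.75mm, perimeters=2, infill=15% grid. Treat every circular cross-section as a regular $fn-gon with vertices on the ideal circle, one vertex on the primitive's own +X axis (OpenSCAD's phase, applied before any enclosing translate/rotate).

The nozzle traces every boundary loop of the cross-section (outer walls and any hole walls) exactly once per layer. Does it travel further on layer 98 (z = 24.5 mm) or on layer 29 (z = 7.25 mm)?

layer 29 (z = 7.25 mm)

Layer 98 (z = 24.5): the cube is not intersected at this z (z outside [0, 20]); the cone at (12, 1.5) (r1=11.5→r2=10.5) has section circumradius 10.600 here — a regular 12-gon (perimeter = 2·12·10.600·sin(180°/12) = 65.84 mm); Merging all regions: only the cone at (12, 1.5) is present, so the union is just that shape — boundary = 65.84 mm. So its perimeter = 65.84 mm. Layer 29 (z = 7.25): the 23×17 cube contributes its full rectangle (perimeter 80.00 mm); the cone at (12, 1.5) (r1=11.5→r2=10.5) has section circumradius 11.463 here — a regular 12-gon (perimeter = 2·12·11.463·sin(180°/12) = 71.20 mm); Taking the union: the regions partially overlap (shared area 230.08 mm²), so the edge portions inside another operand are dropped and the merged outline is re-measured after clipping — boundary = 90.55 mm. So its perimeter = 90.55 mm. Layer 29 is larger (90.55 vs 65.84 mm).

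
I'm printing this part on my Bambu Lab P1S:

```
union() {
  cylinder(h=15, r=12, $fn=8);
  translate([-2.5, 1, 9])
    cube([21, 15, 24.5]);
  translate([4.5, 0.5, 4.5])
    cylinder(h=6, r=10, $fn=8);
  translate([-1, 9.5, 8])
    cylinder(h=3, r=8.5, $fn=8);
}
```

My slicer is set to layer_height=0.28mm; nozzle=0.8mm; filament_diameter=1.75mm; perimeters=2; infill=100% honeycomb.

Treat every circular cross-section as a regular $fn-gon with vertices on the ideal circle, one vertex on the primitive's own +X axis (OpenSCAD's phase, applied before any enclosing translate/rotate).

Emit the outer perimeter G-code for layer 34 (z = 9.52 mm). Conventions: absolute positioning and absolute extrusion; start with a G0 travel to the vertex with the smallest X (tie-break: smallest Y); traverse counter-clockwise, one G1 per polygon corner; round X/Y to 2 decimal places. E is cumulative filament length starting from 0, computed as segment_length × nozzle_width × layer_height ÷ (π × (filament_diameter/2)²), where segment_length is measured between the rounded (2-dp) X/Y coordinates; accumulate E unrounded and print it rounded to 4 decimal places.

G0 X-12.00 Y0.00 Z9.52
G1 X-8.49 Y-8.49 E0.8556
G1 X0.00 Y-12.00 E1.7111
G1 X8.49 Y-8.49 E2.5667
G1 X8.80 Y-7.72 E2.6440
G1 X11.57 Y-6.57 E2.9233
G1 X14.50 Y0.50 E3.6360
G1 X14.29 Y1.00 E3.6865
G1 X18.50 Y1.00 E4.0786
G1 X18.50 Y16.00 E5.4755
G1 X3.83 Y16.00 E6.8417
G1 X-1.00 Y18.00 E7.3286
G1 X-7.01 Y15.51 E7.9344
G1 X-9.50 Y9.50 E8.5403
G1 X-8.78 Y7.77 E8.7148
G1 X-12.00 Y0.00 E9.4980

At z = 9.52 mm: the r=12 cylinder gives a regular 8-gon of circumradius 12 (constant along its height); the cube at (-2.5, 1) (footprint 21×15) is included at this height; the r=10 cylinder at (4.5, 0.5) gives a regular 8-gon of circumradius 10 (constant along its height); the cylinder at (-1, 9.5): section is a regular 8-gon, circumradius r=8.5; Merging all regions: the regions partially overlap (shared area 538.60 mm²), so overlapping operands fuse into one piece — 1 connected region. The outline is a single polygon with 15 vertices. Extrusion per mm of travel: 0.8 × 0.28 / (π × 0.875²) = 0.093128. Accumulating E over each segment gives final E = 9.4980.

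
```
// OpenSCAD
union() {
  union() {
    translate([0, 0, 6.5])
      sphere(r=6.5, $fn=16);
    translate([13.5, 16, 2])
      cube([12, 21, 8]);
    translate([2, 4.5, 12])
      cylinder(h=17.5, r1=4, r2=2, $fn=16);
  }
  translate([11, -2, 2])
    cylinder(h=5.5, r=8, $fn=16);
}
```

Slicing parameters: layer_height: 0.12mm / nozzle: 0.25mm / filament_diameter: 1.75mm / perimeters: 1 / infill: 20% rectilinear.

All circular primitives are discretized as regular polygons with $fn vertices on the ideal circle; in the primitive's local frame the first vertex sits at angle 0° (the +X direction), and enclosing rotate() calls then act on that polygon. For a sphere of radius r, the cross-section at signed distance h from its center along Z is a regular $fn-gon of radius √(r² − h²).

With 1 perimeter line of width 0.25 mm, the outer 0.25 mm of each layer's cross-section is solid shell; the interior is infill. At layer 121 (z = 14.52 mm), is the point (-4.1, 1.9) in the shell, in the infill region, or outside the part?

At z = 14.52 mm: the sphere does not reach this height (|z−center|=8.020 > r=6.5); the cube at (13.5, 16) does not reach this height (z outside [2, 10]); the cone at (2, 4.5) (r1=4→r2=2) has section circumradius 3.712 here — a regular 16-gon; Taking the union: only the cone at (2, 4.5) is present, so the union is just that shape — 1 connected region; the cylinder at (11, -2) does not reach this height (z outside [2, 7.5]); Combining (union): only the result so far is present, so the union is just that shape — 1 connected region. Overall, the cross-section is a single solid region. The nearest boundary edge runs (-1.71, 4.50)→(-1.43, 3.08); distance from the point to it = 2.92 mm. The point is not inside any of the regions above, so it lies outside the cross-section (2.92 mm from the nearest boundary).

outside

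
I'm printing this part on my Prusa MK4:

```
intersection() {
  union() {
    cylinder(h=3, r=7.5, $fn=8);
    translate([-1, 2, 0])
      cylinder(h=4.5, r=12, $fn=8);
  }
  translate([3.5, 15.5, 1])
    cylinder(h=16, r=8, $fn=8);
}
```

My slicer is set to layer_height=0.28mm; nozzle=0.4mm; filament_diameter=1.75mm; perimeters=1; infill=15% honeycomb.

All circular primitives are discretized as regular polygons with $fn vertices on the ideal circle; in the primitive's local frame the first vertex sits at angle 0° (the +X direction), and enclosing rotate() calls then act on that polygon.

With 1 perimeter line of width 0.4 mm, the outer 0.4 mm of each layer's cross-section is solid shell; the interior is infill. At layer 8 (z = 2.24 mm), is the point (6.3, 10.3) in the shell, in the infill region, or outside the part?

infill

At z = 2.24 mm: the r=7.5 cylinder contributes a regular 8-gon of circumradius 7.5; the cylinder at (-1, 2): section is a regular 8-gon, circumradius r=12; Combining (union): the r=7.5 cylinder lies entirely inside the r=12 cylinder at (-1, 2), so the union is just the r=12 cylinder at (-1, 2) — 1 connected region; the cylinder at (3.5, 15.5): section is a regular 8-gon, circumradius r=8; Taking the intersection: the r=8 cylinder at (3.5, 15.5) partially overlaps that combined region; clipping to the common part keeps 40.27 mm² — 1 connected region. Overall, the cross-section is a single solid region. The nearest boundary edge runs (-1.00, 14.00)→(7.49, 10.49); distance from the point to it = 0.62 mm. The point is inside the cross-section and 0.62 mm from the nearest boundary — more than the 0.4 mm shell width (1 × 0.4), so it's in the infill interior.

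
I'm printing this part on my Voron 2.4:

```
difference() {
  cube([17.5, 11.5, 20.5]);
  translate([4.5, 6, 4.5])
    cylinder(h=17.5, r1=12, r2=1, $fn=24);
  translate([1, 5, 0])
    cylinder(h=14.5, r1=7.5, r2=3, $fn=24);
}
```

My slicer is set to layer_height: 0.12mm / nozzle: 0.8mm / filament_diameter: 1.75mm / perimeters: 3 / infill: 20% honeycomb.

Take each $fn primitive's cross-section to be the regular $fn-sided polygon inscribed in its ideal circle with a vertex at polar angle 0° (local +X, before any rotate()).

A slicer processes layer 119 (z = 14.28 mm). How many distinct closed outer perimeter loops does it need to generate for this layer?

At z = 14.28 mm: the 17.5×11.5 cube contributes its full rectangle; the cone at (4.5, 6) (r1=12→r2=1) has section circumradius 5.853 here — a regular 24-gon; the cone at (1, 5) (r1=7.5→r2=3) has section circumradius 3.068 here — a regular 24-gon; Subtracting the remaining from the first: starting from the 17.5×11.5 cube, the cone at (4.5, 6) partially overlaps it — only the 98.91 mm² overlap (of its 106.38 mm²) is removed, clipping the outline; the cone at (1, 5) partially overlaps it — only the 0.03 mm² overlap (of its 29.24 mm²) is removed, clipping the outline — 2 connected regions. The result has 2 disconnected regions.

2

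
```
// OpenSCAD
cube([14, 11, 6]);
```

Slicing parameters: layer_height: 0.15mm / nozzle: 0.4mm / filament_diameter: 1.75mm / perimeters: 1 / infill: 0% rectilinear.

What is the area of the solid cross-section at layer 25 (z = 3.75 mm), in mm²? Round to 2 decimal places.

At z = 3.75 mm: the cube (footprint 14×11) is included at this height (area 154.00 mm²). Overall, the cross-section is a single solid region. Net area = 154.00 mm².

154.00 mm²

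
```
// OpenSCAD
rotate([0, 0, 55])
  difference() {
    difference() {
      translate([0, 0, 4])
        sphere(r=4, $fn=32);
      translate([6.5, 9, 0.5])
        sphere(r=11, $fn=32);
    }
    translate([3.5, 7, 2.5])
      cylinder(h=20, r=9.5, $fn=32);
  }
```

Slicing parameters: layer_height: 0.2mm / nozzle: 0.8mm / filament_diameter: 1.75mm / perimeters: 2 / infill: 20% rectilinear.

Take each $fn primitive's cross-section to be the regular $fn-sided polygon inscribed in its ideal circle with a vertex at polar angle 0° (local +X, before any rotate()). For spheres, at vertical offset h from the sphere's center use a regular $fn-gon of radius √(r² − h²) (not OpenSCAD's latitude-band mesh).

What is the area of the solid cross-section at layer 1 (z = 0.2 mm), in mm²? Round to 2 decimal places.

At z = 0.2 mm: the sphere: section is a regular 32-gon, circumradius = √(r²−h²) = √(4²−3.8²) = 1.249 (area = (32/2)·1.249²·sin(360°/32) = 4.87 mm²); the sphere at (6.5, 9): section is a regular 32-gon, circumradius = √(r²−h²) = √(11²−0.3²) = 10.996 (area = (32/2)·10.996²·sin(360°/32) = 377.41 mm²); After the difference (first − rest): starting from the r=4 sphere (4.87 mm²), the r=11 sphere at (6.5, 9) partially overlaps it — only the 2.02 mm² overlap (of its 377.41 mm²) is removed, clipping the outline — area = 2.85 mm²; the cylinder at (3.5, 7) is absent (z outside [2.5, 22.5]); After the difference (first − rest): none of the subtracted shapes is present at this height, so the result so far is unchanged — area = 2.85 mm²; (whole slice rotated 55° about Z — lengths, areas and connectivity unchanged). Overall, the cross-section is a single solid region. Net area = 2.85 mm².

2.85 mm²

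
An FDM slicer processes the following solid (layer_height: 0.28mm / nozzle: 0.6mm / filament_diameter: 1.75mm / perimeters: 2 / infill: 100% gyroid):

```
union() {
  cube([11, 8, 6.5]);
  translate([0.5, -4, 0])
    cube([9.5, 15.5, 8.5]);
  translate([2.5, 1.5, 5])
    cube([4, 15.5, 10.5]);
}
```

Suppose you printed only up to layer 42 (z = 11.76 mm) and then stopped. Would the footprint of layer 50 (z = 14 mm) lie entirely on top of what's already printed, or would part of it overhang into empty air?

Compare the two slices. At z = 11.76: the cube does not reach this height (z outside [0, 6.5]); the cube at (0.5, -4) is not intersected at this z (z outside [0, 8.5]); the cube at (2.5, 1.5) (footprint 4×15.5) is included at this height (area 62.00 mm²); Merging all regions: only the 4×15.5 cube at (2.5, 1.5) is present, so the union is just that shape — area = 62.00 mm². At z = 14: the cube is absent (z outside [0, 6.5]); the cube at (0.5, -4) does not reach this height (z outside [0, 8.5]); the 4×15.5 cube at (2.5, 1.5) contributes its full rectangle (area 62.00 mm²); Combining (union): only the 4×15.5 cube at (2.5, 1.5) is present, so the union is just that shape — area = 62.00 mm². Checking containment: the cross-section at z = 14 is a subset of the cross-section at z = 11.76.

entirely on top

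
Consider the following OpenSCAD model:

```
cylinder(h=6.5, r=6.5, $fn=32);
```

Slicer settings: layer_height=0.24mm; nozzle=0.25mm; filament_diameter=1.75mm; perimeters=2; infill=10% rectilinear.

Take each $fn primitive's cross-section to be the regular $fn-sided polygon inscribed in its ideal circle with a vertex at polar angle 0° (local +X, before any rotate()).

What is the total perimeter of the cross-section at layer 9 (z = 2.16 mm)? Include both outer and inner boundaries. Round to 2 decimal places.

At z = 2.16 mm: the r=6.5 cylinder contributes a regular 32-gon of circumradius 6.5 (perimeter = 2·32·6.500·sin(180°/32) = 40.78 mm). Overall, the cross-section is a single solid region. Total boundary length (outer) = 40.78 mm.

40.78 mm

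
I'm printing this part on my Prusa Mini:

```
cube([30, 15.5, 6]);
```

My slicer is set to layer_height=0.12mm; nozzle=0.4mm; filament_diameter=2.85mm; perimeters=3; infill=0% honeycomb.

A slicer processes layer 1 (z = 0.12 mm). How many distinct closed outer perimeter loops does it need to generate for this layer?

1

At z = 0.12 mm: the cube (footprint 30×15.5) is included at this height. The result has 1 disconnected region.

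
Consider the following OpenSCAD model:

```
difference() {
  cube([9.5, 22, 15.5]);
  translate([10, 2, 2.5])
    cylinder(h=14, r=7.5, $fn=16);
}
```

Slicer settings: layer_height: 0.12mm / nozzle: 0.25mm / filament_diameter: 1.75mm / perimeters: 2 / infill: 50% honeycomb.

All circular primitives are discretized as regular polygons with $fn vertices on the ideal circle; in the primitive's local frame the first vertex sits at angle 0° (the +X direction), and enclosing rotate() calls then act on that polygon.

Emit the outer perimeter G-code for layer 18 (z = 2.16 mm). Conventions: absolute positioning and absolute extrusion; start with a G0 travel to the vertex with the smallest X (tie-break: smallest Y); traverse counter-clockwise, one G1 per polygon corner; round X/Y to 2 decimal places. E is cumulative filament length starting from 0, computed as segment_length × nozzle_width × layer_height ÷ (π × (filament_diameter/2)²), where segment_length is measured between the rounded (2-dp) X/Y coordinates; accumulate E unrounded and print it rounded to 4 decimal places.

G0 X0.00 Y0.00 Z2.16
G1 X9.50 Y0.00 E0.1185
G1 X9.50 Y22.00 E0.3929
G1 X0.00 Y22.00 E0.5114
G1 X0.00 Y0.00 E0.7858

At z = 2.16 mm: the 9.5×22 cube contributes its full rectangle; the cylinder at (10, 2) is not intersected at this z (z outside [2.5, 16.5]); Subtracting the remaining from the first: none of the subtracted shapes is present at this height, so the 9.5×22 cube is unchanged — 1 connected region. The outline is a single polygon with 4 vertices. Extrusion per mm of travel: 0.25 × 0.12 / (π × 0.875²) = 0.012473. Accumulating E over each segment gives final E = 0.7858.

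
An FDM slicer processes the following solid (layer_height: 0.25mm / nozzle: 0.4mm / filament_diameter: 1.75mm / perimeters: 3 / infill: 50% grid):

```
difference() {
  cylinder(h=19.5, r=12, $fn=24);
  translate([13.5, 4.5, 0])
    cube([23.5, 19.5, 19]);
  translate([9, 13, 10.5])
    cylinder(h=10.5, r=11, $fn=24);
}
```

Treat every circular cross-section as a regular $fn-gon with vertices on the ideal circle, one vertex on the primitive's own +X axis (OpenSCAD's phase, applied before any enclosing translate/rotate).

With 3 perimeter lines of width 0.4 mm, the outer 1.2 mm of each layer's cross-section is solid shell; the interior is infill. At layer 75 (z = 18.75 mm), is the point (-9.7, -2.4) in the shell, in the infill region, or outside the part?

infill

At z = 18.75 mm: the r=12 cylinder gives a regular 24-gon of circumradius 12 (constant along its height); the cube at (13.5, 4.5) is present — its section is the full 23.5×19.5 rectangle; the r=11 cylinder at (9, 13) contributes a regular 24-gon of circumradius 11; Taking the first minus the rest: starting from the r=12 cylinder, the 23.5×19.5 cube at (13.5, 4.5) misses the remaining region (no effect); the r=11 cylinder at (9, 13) partially overlaps it — only the 80.38 mm² overlap (of its 375.81 mm²) is removed, clipping the outline — 1 connected region. Overall, the cross-section is a single solid region. The nearest boundary edge runs (-11.59, -3.11)→(-12.00, 0.00); distance from the point to it = 1.97 mm. The point is inside the cross-section and 1.97 mm from the nearest boundary — more than the 1.2 mm shell width (3 × 0.4), so it's in the infill interior.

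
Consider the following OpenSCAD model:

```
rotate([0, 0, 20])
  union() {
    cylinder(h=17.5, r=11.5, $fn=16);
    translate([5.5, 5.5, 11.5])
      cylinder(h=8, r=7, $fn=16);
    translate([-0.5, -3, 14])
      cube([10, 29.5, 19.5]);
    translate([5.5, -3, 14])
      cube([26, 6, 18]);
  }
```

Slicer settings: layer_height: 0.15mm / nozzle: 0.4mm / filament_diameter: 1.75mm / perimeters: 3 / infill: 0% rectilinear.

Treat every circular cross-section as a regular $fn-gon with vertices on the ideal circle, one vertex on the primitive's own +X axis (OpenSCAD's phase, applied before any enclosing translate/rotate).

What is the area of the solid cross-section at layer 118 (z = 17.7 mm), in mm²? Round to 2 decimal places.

At z = 17.7 mm: the cylinder is not intersected at this z (z outside [0, 17.5]); the r=7 cylinder at (5.5, 5.5) gives a regular 16-gon of circumradius 7 (constant along its height) (area = (16/2)·7.000²·sin(360°/16) = 150.01 mm²); the 10×29.5 cube at (-0.5, -3) contributes its full rectangle (area 295.00 mm²); the cube at (5.5, -3) is present — its section is the full 26×6 rectangle (area 156.00 mm²); Combining (union): the regions partially overlap — summed areas 601.01 mm² minus the doubly-counted overlap 151.37 mm² gives 449.64 mm² — area = 449.64 mm²; (rotated 20° about Z; rotation is an isometry so areas/perimeters/island counts are preserved). Overall, the cross-section is a single solid region. Net area = 449.64 mm².

449.64 mm²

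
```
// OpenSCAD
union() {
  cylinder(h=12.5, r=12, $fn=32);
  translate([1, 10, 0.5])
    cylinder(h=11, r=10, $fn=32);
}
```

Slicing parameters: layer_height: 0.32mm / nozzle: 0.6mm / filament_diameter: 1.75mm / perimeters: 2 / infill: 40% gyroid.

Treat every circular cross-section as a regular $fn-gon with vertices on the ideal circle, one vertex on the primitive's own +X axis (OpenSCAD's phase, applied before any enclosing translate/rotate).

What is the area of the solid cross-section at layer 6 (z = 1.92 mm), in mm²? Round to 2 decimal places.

At z = 1.92 mm: the cylinder: section is a regular 32-gon, circumradius r=12 (area = (32/2)·12.000²·sin(360°/32) = 449.49 mm²); the r=10 cylinder at (1, 10) gives a regular 32-gon of circumradius 10 (constant along its height) (area = (32/2)·10.000²·sin(360°/32) = 312.14 mm²); Combining (union): the regions partially overlap — summed areas 761.63 mm² minus the doubly-counted overlap 163.62 mm² gives 598.02 mm² — area = 598.02 mm². Overall, the cross-section is a single solid region. Net area = 598.02 mm².

598.02 mm²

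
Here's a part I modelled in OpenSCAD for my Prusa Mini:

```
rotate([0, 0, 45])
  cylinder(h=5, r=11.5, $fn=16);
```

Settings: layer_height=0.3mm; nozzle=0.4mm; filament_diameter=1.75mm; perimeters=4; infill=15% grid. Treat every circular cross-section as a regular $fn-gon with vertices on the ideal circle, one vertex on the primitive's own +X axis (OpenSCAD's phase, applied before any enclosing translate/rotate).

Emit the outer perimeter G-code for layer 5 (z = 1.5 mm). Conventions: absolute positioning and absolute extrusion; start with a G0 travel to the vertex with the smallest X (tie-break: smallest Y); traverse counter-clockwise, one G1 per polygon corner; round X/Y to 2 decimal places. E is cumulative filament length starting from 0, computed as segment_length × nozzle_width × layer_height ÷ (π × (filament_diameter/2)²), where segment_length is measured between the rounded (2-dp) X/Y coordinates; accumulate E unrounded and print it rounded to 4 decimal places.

G0 X-11.50 Y0.00 Z1.50
G1 X-10.62 Y-4.40 E0.2239
G1 X-8.13 Y-8.13 E0.4476
G1 X-4.40 Y-10.62 E0.6714
G1 X0.00 Y-11.50 E0.8952
G1 X4.40 Y-10.62 E1.1191
G1 X8.13 Y-8.13 E1.3428
G1 X10.62 Y-4.40 E1.5666
G1 X11.50 Y0.00 E1.7904
G1 X10.62 Y4.40 E2.0143
G1 X8.13 Y8.13 E2.2380
G1 X4.40 Y10.62 E2.4618
G1 X0.00 Y11.50 E2.6857
G1 X-4.40 Y10.62 E2.9095
G1 X-8.13 Y8.13 E3.1333
G1 X-10.62 Y4.40 E3.3570
G1 X-11.50 Y0.00 E3.5809

At z = 1.5 mm: the r=11.5 cylinder gives a regular 16-gon of circumradius 11.5 (constant along its height); (rotated 45° about Z; rotation is an isometry so areas/perimeters/island counts are preserved). The outline is a single polygon with 16 vertices. Extrusion per mm of travel: 0.4 × 0.3 / (π × 0.875²) = 0.049890. Accumulating E over each segment gives final E = 3.5809.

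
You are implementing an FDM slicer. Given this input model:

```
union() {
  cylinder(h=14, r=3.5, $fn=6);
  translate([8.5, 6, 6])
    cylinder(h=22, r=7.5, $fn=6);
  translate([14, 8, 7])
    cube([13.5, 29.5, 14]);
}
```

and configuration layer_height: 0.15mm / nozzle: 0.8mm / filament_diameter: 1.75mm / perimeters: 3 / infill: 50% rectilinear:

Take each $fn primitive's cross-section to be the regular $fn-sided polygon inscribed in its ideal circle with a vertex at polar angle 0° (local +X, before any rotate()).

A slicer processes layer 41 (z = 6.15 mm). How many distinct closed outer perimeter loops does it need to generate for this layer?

At z = 6.15 mm: the r=3.5 cylinder contributes a regular 6-gon of circumradius 3.5; the r=7.5 cylinder at (8.5, 6) contributes a regular 6-gon of circumradius 7.5; the cube at (14, 8) does not reach this height (z outside [7, 21]); Merging all regions: the 2 present regions are separate (no shared area or edge), so areas and boundary lengths simply add and each stays a separate island — 2 connected regions. The result has 2 disconnected regions.

2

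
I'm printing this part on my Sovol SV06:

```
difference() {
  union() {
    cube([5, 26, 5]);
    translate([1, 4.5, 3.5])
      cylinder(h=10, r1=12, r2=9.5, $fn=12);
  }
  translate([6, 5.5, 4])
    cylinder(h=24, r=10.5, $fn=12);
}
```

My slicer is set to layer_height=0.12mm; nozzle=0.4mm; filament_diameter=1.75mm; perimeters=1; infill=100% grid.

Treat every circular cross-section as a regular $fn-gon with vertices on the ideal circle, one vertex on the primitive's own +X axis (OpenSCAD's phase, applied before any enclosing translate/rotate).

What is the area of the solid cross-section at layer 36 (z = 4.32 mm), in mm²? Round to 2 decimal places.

207.62 mm²

At z = 4.32 mm: the cube is present — its section is the full 5×26 rectangle (area 130.00 mm²); the cone at (1, 4.5) (r1=12→r2=9.5) has section circumradius 11.795 here — a regular 12-gon (area = (12/2)·11.795²·sin(360°/12) = 417.37 mm²); Taking the union: the regions partially overlap — summed areas 547.37 mm² minus the doubly-counted overlap 79.20 mm² gives 468.17 mm² — area = 468.17 mm²; the r=10.5 cylinder at (6, 5.5) contributes a regular 12-gon of circumradius 10.5 (area = (12/2)·10.500²·sin(360°/12) = 330.75 mm²); After the difference (first − rest): starting from that combined region (468.17 mm²), the r=10.5 cylinder at (6, 5.5) partially overlaps it — only the 260.55 mm² overlap (of its 330.75 mm²) is removed, clipping the outline — area = 207.62 mm². Overall, the cross-section is a single solid region. Net area = 207.62 mm².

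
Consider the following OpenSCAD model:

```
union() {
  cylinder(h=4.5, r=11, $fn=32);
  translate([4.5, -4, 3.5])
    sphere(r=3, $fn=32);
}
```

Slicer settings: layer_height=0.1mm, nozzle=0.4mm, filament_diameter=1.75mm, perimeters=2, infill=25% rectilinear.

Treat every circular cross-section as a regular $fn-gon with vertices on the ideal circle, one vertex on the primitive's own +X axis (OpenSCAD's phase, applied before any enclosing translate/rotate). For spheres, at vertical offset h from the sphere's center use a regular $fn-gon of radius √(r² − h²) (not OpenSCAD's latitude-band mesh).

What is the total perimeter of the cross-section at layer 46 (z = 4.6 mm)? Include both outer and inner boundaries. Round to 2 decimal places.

17.51 mm

At z = 4.6 mm: the cylinder is not intersected at this z (z outside [0, 4.5]); the r=3 sphere at (4.5, -4) contributes a regular 32-gon of circumradius √(3²−1.1²) = 2.791 (perimeter = 2·32·2.791·sin(180°/32) = 17.51 mm); Taking the union: only the r=3 sphere at (4.5, -4) is present, so the union is just that shape — boundary = 17.51 mm. Overall, the cross-section is a single solid region. Total boundary length (outer) = 17.51 mm.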